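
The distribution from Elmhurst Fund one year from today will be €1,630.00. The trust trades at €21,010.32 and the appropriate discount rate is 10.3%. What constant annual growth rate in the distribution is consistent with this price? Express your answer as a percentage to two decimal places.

P = D₁/(r−g) ⇒ g = r − D₁/P = 0.103 − €1,630.00/€21,010.32 = 0.025419

2.54%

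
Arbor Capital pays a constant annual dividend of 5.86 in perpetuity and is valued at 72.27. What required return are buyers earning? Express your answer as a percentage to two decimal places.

P = C/r ⇒ r = C/P = 5.86/72.27 = 0.081085

8.11%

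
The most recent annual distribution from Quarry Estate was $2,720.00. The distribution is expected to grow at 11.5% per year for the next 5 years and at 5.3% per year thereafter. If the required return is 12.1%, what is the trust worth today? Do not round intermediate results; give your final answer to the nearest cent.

$54387.97

D_1 = 3032.80000
D_2 = 3381.57200
D_3 = 3770.45278
D_4 = 4204.05485
D_5 = 4687.52116
Terminal value at year 5: TV = D_5×(1+g_2)/(r−g_2) = 4935.95978/0.068 = 72587.64381
P_0 = D_1/(1+r)^1 + D_2/(1+r)^2 + D_3/(1+r)^3 + D_4/(1+r)^4 + D_5/(1+r)^5 + TV/(1+r)^5
    = 2705.44157 + 2690.96106 + 2676.55806 + 2662.23215 + 2647.98291 + 41004.79419 = 54387.96994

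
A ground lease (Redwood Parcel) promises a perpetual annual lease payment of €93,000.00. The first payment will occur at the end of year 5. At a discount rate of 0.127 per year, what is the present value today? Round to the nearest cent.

€453924.44

Value at end of year 4: C / r = €93,000.00 / 0.127 = €732,283.4646
Discount to today: PV = €732,283.4646 / (1 + 0.127)^4 = €732,283.4646 / 1.613228 = €453,924.44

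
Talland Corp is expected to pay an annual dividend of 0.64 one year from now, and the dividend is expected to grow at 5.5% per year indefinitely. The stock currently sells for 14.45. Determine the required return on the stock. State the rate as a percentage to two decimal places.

9.93%

P = D₁/(r − g) ⇒ r = D₁/P + g = 0.6400/14.45 + 0.055 = 0.044291 + 0.055 = 0.099291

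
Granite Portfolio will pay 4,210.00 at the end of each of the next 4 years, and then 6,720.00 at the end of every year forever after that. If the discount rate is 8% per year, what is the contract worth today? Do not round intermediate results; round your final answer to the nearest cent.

PV of 4-year annuity: 4,210.00 × [1 − (1+0.08)^−4] / 0.08 = 13944.05400
Perpetuity value at year 4: 6,720.00 / 0.08 = 84000.00000
PV of perpetuity: 84000.00000 / (1+0.08)^4 = 61742.50763
Total PV = 13944.05400 + 61742.50763 = 75686.56163

75686.56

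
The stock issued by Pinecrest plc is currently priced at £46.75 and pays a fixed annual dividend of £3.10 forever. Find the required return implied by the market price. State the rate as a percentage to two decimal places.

P = C/r ⇒ r = C/P = £3.10/£46.75 = 0.066310

6.63%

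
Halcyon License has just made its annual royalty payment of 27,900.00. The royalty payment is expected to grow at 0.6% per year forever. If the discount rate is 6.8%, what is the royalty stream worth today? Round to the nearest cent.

D₁ = D₀ × (1 + g) = 27,900.00 × 1.006 = 28,067.4000
Growing perpetuity: P = D₁ / (r − g) = 28,067.4000 / (0.068 − 0.006) = 452,700.00

452700.00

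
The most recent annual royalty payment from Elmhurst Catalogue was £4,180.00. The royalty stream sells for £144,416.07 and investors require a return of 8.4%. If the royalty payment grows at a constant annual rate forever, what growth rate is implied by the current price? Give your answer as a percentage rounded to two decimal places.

P = D₀(1+g)/(r−g) ⇒ P(r−g) = D₀(1+g) ⇒ g(P+D₀) = P·r − D₀
g = (P·r − D₀)/(P + D₀) = (£144,416.07×0.084 − £4,180.00) / (£144,416.07 + £4,180.00) = 0.053507

5.35%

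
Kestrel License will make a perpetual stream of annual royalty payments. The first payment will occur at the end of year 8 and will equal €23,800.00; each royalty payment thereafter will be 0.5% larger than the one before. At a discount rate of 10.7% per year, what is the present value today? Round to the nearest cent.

€114536.38

Value at end of year 7: C₁ / (r − g) = €23,800.00 / (0.107 − 0.005) = €233,333.3333
Discount to today: PV = €233,333.3333 / (1 + 0.107)^7 = €233,333.3333 / 2.037198 = €114,536.38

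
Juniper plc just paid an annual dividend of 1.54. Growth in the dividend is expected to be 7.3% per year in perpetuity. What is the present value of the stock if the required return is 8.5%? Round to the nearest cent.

D₁ = D₀ × (1 + g) = 1.54 × 1.073 = 1.6524
Growing perpetuity: P = D₁ / (r − g) = 1.6524 / (0.085 − 0.073) = 137.70

137.70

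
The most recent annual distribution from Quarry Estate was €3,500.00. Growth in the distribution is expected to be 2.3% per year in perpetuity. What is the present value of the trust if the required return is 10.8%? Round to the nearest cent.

€42123.53

D₁ = D₀ × (1 + g) = €3,500.00 × 1.023 = €3,580.5000
Growing perpetuity: P = D₁ / (r − g) = €3,580.5000 / (0.108 − 0.023) = €42,123.53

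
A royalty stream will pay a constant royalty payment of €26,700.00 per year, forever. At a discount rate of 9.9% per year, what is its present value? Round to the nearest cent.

€269696.97

Level perpetuity: PV = C / r = €26,700.00 / 0.099 = €269,696.97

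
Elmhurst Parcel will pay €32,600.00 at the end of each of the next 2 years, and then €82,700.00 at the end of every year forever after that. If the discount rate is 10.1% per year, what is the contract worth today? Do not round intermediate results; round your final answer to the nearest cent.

PV of 2-year annuity: €32,600.00 × [1 − (1+0.101)^−2] / 0.101 = 56502.67571
Perpetuity value at year 2: €82,700.00 / 0.101 = 818811.88119
PV of perpetuity: 818811.88119 / (1+0.101)^2 = 675475.33882
Total PV = 56502.67571 + 675475.33882 = 731978.01453

€731978.01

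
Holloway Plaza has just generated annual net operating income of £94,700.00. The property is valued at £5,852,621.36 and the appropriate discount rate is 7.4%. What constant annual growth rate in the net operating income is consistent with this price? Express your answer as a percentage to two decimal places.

5.69%

P = D₀(1+g)/(r−g) ⇒ P(r−g) = D₀(1+g) ⇒ g(P+D₀) = P·r − D₀
g = (P·r − D₀)/(P + D₀) = (£5,852,621.36×0.074 − £94,700.00) / (£5,852,621.36 + £94,700.00) = 0.056899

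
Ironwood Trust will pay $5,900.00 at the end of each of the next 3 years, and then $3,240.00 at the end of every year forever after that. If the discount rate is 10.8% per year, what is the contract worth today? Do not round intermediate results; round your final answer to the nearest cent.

PV of 3-year annuity: $5,900.00 × [1 − (1+0.108)^−3] / 0.108 = 14468.21748
Perpetuity value at year 3: $3,240.00 / 0.108 = 30000.00000
PV of perpetuity: 30000.00000 / (1+0.108)^3 = 22054.74159
Total PV = 14468.21748 + 22054.74159 = 36522.95907

$36522.96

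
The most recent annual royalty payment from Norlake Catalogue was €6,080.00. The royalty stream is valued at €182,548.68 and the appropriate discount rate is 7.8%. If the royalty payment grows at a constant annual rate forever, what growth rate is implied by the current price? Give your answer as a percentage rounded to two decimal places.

P = D₀(1+g)/(r−g) ⇒ P(r−g) = D₀(1+g) ⇒ g(P+D₀) = P·r − D₀
g = (P·r − D₀)/(P + D₀) = (€182,548.68×0.078 − €6,080.00) / (€182,548.68 + €6,080.00) = 0.043253

4.33%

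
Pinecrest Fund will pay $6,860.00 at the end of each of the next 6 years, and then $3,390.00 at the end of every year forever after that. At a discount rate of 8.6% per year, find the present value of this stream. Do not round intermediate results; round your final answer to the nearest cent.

$55172.14

PV of 6-year annuity: $6,860.00 × [1 − (1+0.086)^−6] / 0.086 = 31143.88632
Perpetuity value at year 6: $3,390.00 / 0.086 = 39418.60465
PV of perpetuity: 39418.60465 / (1+0.086)^6 = 24028.25850
Total PV = 31143.88632 + 24028.25850 = 55172.14482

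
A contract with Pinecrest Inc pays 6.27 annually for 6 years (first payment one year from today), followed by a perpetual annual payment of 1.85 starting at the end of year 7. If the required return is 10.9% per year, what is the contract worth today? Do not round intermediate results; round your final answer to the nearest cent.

PV of 6-year annuity: 6.27 × [1 − (1+0.109)^−6] / 0.109 = 26.60206
Perpetuity value at year 6: 1.85 / 0.109 = 16.97248
PV of perpetuity: 16.97248 / (1+0.109)^6 = 9.12338
Total PV = 26.60206 + 9.12338 = 35.72545

35.73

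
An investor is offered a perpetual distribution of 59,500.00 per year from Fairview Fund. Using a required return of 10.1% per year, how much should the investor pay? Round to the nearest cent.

Level perpetuity: PV = C / r = 59,500.00 / 0.101 = 589,108.91

589108.91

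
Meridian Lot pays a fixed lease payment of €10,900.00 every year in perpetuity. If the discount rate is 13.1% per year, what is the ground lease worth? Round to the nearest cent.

€83206.11

Level perpetuity: PV = C / r = €10,900.00 / 0.131 = €83,206.11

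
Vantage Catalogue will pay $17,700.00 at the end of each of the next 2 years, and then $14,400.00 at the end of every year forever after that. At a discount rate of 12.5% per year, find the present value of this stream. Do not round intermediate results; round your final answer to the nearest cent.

PV of 2-year annuity: $17,700.00 × [1 − (1+0.125)^−2] / 0.125 = 29718.51852
Perpetuity value at year 2: $14,400.00 / 0.125 = 115200.00000
PV of perpetuity: 115200.00000 / (1+0.125)^2 = 91022.22222
Total PV = 29718.51852 + 91022.22222 = 120740.74074

$120740.74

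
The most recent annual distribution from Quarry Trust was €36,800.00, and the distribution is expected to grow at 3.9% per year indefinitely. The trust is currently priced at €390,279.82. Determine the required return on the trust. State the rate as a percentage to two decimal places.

13.70%

D₁ = €36,800.00 × 1.039 = €38,235.2000
P = D₁/(r − g) ⇒ r = D₁/P + g = €38,235.2000/€390,279.82 + 0.039 = 0.097969 + 0.039 = 0.136969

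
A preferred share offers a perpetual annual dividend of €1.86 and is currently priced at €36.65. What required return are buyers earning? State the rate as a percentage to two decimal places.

5.08%

P = C/r ⇒ r = C/P = €1.86/€36.65 = 0.050750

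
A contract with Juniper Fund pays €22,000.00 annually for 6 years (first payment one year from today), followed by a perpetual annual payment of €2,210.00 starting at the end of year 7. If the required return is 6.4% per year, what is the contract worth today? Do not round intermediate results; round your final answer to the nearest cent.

€130634.00

PV of 6-year annuity: €22,000.00 × [1 − (1+0.064)^−6] / 0.064 = 106834.79236
Perpetuity value at year 6: €2,210.00 / 0.064 = 34531.25000
PV of perpetuity: 34531.25000 / (1+0.064)^6 = 23799.20950
Total PV = 106834.79236 + 23799.20950 = 130634.00185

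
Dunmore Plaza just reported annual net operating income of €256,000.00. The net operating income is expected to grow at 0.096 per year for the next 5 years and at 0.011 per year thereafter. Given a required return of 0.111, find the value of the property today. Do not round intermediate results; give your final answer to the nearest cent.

€3647175.05

D_1 = 280576.00000
D_2 = 307511.29600
D_3 = 337032.38042
D_4 = 369387.48894
D_5 = 404848.68787
Terminal value at year 5: TV = D_5×(1+g_2)/(r−g_2) = 409302.02344/0.1 = 4093020.23440
P_0 = D_1/(1+r)^1 + D_2/(1+r)^2 + D_3/(1+r)^3 + D_4/(1+r)^4 + D_5/(1+r)^5 + TV/(1+r)^5
    = 252543.65437 + 249133.97406 + 245770.32905 + 242452.09778 + 239178.66712 + 2418096.32459 = 3647175.04697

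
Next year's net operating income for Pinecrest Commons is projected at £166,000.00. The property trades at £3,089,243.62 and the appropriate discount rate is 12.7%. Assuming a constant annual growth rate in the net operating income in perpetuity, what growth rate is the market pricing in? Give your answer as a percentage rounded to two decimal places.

P = D₁/(r−g) ⇒ g = r − D₁/P = 0.127 − £166,000.00/£3,089,243.62 = 0.073265

7.33%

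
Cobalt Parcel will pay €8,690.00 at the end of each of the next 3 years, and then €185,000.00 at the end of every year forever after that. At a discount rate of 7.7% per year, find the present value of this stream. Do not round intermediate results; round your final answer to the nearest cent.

€1945758.57

PV of 3-year annuity: €8,690.00 × [1 − (1+0.077)^−3] / 0.077 = 22516.75695
Perpetuity value at year 3: €185,000.00 / 0.077 = 2402597.40260
PV of perpetuity: 2402597.40260 / (1+0.077)^3 = 1923241.81725
Total PV = 22516.75695 + 1923241.81725 = 1945758.57421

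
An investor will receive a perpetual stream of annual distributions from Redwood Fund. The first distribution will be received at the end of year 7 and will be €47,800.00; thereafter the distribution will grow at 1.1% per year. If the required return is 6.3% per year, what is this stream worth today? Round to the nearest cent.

Value at end of year 6: C₁ / (r − g) = €47,800.00 / (0.063 − 0.011) = €919,230.7692
Discount to today: PV = €919,230.7692 / (1 + 0.063)^6 = €919,230.7692 / 1.442778 = €637,125.47

€637125.47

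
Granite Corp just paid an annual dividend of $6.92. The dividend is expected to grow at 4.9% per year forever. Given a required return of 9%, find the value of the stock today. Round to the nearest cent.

$177.05

D₁ = D₀ × (1 + g) = $6.92 × 1.049 = $7.2591
Growing perpetuity: P = D₁ / (r − g) = $7.2591 / (0.09 − 0.049) = $177.05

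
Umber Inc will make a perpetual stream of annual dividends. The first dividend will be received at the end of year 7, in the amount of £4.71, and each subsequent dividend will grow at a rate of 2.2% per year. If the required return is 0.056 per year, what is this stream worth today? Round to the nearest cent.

£99.90

Value at end of year 6: C₁ / (r − g) = £4.71 / (0.056 − 0.022) = £138.5294
Discount to today: PV = £138.5294 / (1 + 0.056)^6 = £138.5294 / 1.386703 = £99.90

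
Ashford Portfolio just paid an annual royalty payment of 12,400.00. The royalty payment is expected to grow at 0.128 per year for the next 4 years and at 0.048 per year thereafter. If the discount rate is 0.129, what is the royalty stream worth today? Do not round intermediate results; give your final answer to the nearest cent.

D_1 = 13987.20000
D_2 = 15777.56160
D_3 = 17797.08948
D_4 = 20075.11694
Terminal value at year 4: TV = D_4×(1+g_2)/(r−g_2) = 21038.72255/0.081 = 259737.31546
P_0 = D_1/(1+r)^1 + D_2/(1+r)^2 + D_3/(1+r)^3 + D_4/(1+r)^4 + TV/(1+r)^4
    = 12389.01683 + 12378.04339 + 12367.07966 + 12356.12565 + 159866.90966 = 209357.17519

209357.18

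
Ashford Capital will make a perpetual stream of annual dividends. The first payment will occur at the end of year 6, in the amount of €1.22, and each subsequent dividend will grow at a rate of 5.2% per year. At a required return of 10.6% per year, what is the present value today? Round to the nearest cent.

€13.65

Value at end of year 5: C₁ / (r − g) = €1.22 / (0.106 − 0.052) = €22.5926
Discount to today: PV = €22.5926 / (1 + 0.106)^5 = €22.5926 / 1.654915 = €13.65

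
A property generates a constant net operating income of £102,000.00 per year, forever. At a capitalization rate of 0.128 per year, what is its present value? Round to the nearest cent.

Level perpetuity: PV = C / r = £102,000.00 / 0.128 = £796,875.00

£796875.00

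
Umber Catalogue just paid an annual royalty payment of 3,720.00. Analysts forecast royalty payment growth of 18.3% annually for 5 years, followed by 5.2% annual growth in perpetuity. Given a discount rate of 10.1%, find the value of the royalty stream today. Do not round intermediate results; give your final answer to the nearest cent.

D_1 = 4400.76000
D_2 = 5206.09908
D_3 = 6158.81521
D_4 = 7285.87840
D_5 = 8619.19414
Terminal value at year 5: TV = D_5×(1+g_2)/(r−g_2) = 9067.39224/0.049 = 185048.82117
P_0 = D_1/(1+r)^1 + D_2/(1+r)^2 + D_3/(1+r)^3 + D_4/(1+r)^4 + D_5/(1+r)^5 + TV/(1+r)^5
    = 3997.05722 + 4294.74904 + 4614.61227 + 4958.29820 + 5327.58108 + 114379.90407 = 137572.20188

137572.20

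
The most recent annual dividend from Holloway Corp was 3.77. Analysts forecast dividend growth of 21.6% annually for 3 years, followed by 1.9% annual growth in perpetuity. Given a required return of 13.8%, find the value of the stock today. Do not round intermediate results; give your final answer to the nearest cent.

D_1 = 4.58432
D_2 = 5.57453
D_3 = 6.77863
Terminal value at year 3: TV = D_3×(1+g_2)/(r−g_2) = 6.90743/0.119 = 58.04560
P_0 = D_1/(1+r)^1 + D_2/(1+r)^2 + D_3/(1+r)^3 + TV/(1+r)^3
    = 4.02840 + 4.30451 + 4.59955 + 39.38606 = 52.31852

52.32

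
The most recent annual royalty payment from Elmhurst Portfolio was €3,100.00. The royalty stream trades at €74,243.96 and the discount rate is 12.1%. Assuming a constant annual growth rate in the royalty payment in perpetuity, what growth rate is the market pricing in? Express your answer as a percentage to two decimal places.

7.61%

P = D₀(1+g)/(r−g) ⇒ P(r−g) = D₀(1+g) ⇒ g(P+D₀) = P·r − D₀
g = (P·r − D₀)/(P + D₀) = (€74,243.96×0.121 − €3,100.00) / (€74,243.96 + €3,100.00) = 0.076070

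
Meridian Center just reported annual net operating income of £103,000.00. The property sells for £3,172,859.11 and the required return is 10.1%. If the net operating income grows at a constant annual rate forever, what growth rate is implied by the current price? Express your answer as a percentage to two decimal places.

P = D₀(1+g)/(r−g) ⇒ P(r−g) = D₀(1+g) ⇒ g(P+D₀) = P·r − D₀
g = (P·r − D₀)/(P + D₀) = (£3,172,859.11×0.101 − £103,000.00) / (£3,172,859.11 + £103,000.00) = 0.066382

6.64%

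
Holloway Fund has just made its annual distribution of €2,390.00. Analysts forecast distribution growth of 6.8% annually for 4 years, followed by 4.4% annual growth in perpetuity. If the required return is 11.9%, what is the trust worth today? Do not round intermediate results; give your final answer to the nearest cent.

D_1 = 2552.52000
D_2 = 2726.09136
D_3 = 2911.46557
D_4 = 3109.44523
Terminal value at year 4: TV = D_4×(1+g_2)/(r−g_2) = 3246.26082/0.075 = 43283.47762
P_0 = D_1/(1+r)^1 + D_2/(1+r)^2 + D_3/(1+r)^3 + D_4/(1+r)^4 + TV/(1+r)^4
    = 2281.07239 + 2177.10930 + 2077.88448 + 1983.18197 + 27605.89303 = 36125.14117

€36125.14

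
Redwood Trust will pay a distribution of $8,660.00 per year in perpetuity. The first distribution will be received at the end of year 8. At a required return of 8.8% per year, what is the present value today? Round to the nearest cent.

Value at end of year 7: C / r = $8,660.00 / 0.088 = $98,409.0909
Discount to today: PV = $98,409.0909 / (1 + 0.088)^7 = $98,409.0909 / 1.804689 = $54,529.68

$54529.68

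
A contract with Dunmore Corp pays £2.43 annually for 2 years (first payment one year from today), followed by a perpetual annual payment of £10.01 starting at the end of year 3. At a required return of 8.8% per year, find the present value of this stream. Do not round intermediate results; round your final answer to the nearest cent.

PV of 2-year annuity: £2.43 × [1 − (1+0.088)^−2] / 0.088 = 4.28626
Perpetuity value at year 2: £10.01 / 0.088 = 113.75000
PV of perpetuity: 113.75000 / (1+0.088)^2 = 96.09341
Total PV = 4.28626 + 96.09341 = 100.37968

£100.38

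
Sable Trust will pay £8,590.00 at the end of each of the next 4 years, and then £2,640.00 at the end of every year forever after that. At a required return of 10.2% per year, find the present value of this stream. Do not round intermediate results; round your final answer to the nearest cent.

PV of 4-year annuity: £8,590.00 × [1 − (1+0.102)^−4] / 0.102 = 27111.67531
Perpetuity value at year 4: £2,640.00 / 0.102 = 25882.35294
PV of perpetuity: 25882.35294 / (1+0.102)^4 = 17550.01035
Total PV = 27111.67531 + 17550.01035 = 44661.68566

£44661.69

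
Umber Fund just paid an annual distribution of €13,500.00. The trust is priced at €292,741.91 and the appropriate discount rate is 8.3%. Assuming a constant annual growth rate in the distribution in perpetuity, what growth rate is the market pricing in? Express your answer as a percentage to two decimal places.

3.53%

P = D₀(1+g)/(r−g) ⇒ P(r−g) = D₀(1+g) ⇒ g(P+D₀) = P·r − D₀
g = (P·r − D₀)/(P + D₀) = (€292,741.91×0.083 − €13,500.00) / (€292,741.91 + €13,500.00) = 0.035258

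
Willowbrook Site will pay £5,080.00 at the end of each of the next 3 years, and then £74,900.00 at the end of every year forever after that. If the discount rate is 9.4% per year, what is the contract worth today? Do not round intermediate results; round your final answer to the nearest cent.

PV of 3-year annuity: £5,080.00 × [1 − (1+0.094)^−3] / 0.094 = 12767.85629
Perpetuity value at year 3: £74,900.00 / 0.094 = 796808.51064
PV of perpetuity: 796808.51064 / (1+0.094)^3 = 608558.03104
Total PV = 12767.85629 + 608558.03104 = 621325.88733

£621325.89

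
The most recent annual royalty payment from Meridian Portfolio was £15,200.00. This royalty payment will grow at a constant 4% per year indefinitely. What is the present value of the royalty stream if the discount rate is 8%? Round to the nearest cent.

D₁ = D₀ × (1 + g) = £15,200.00 × 1.04 = £15,808.0000
Growing perpetuity: P = D₁ / (r − g) = £15,808.0000 / (0.08 − 0.04) = £395,200.00

£395200.00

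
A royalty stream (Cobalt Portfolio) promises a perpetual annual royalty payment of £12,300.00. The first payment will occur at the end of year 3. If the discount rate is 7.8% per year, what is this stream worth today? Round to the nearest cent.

Value at end of year 2: C / r = £12,300.00 / 0.078 = £157,692.3077
Discount to today: PV = £157,692.3077 / (1 + 0.078)^2 = £157,692.3077 / 1.162084 = £135,697.86

£135697.86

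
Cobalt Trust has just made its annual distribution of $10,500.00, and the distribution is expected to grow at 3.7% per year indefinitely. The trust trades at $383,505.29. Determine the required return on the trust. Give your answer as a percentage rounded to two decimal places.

D₁ = $10,500.00 × 1.037 = $10,888.5000
P = D₁/(r − g) ⇒ r = D₁/P + g = $10,888.5000/$383,505.29 + 0.037 = 0.028392 + 0.037 = 0.065392

6.54%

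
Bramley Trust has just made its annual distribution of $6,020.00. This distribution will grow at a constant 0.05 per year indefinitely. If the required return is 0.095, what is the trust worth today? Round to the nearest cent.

D₁ = D₀ × (1 + g) = $6,020.00 × 1.05 = $6,321.0000
Growing perpetuity: P = D₁ / (r − g) = $6,321.0000 / (0.095 − 0.05) = $140,466.67

$140466.67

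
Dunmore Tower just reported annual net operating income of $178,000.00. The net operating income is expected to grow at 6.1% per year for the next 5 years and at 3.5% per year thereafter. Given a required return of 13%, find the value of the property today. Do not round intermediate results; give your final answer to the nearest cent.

$2154856.91

D_1 = 188858.00000
D_2 = 200378.33800
D_3 = 212601.41662
D_4 = 225570.10303
D_5 = 239329.87932
Terminal value at year 5: TV = D_5×(1+g_2)/(r−g_2) = 247706.42509/0.095 = 2607436.05361
P_0 = D_1/(1+r)^1 + D_2/(1+r)^2 + D_3/(1+r)^3 + D_4/(1+r)^4 + D_5/(1+r)^5 + TV/(1+r)^5
    = 167130.97345 + 156925.63082 + 147343.44629 + 138346.36859 + 129898.66998 + 1415211.82558 = 2154856.91472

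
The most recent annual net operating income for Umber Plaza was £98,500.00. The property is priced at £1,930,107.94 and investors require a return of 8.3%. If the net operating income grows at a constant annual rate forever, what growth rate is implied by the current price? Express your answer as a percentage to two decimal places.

3.04%

P = D₀(1+g)/(r−g) ⇒ P(r−g) = D₀(1+g) ⇒ g(P+D₀) = P·r − D₀
g = (P·r − D₀)/(P + D₀) = (£1,930,107.94×0.083 − £98,500.00) / (£1,930,107.94 + £98,500.00) = 0.030414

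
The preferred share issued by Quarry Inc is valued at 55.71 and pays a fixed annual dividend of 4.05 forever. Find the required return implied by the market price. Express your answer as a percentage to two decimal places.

7.27%

P = C/r ⇒ r = C/P = 4.05/55.71 = 0.072698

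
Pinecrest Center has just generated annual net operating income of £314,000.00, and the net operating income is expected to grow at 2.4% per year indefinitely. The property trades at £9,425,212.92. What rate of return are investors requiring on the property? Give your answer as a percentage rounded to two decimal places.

D₁ = £314,000.00 × 1.024 = £321,536.0000
P = D₁/(r − g) ⇒ r = D₁/P + g = £321,536.0000/£9,425,212.92 + 0.024 = 0.034114 + 0.024 = 0.058114

5.81%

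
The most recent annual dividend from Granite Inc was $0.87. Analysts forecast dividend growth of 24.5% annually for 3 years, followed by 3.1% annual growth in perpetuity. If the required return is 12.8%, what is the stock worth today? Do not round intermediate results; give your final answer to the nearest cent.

D_1 = 1.08315
D_2 = 1.34852
D_3 = 1.67891
Terminal value at year 3: TV = D_3×(1+g_2)/(r−g_2) = 1.73096/0.097 = 17.84490
P_0 = D_1/(1+r)^1 + D_2/(1+r)^2 + D_3/(1+r)^3 + TV/(1+r)^3
    = 0.96024 + 1.05984 + 1.16977 + 12.43332 = 15.62316

$15.62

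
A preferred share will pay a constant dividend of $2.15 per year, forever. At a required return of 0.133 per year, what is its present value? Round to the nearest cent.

Level perpetuity: PV = C / r = $2.15 / 0.133 = $16.17

$16.17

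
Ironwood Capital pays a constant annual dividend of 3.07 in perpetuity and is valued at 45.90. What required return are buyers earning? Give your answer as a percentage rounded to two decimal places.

P = C/r ⇒ r = C/P = 3.07/45.90 = 0.066885

6.69%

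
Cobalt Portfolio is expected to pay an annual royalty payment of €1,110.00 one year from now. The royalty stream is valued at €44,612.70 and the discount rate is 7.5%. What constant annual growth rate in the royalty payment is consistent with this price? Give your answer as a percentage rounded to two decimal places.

5.01%

P = D₁/(r−g) ⇒ g = r − D₁/P = 0.075 − €1,110.00/€44,612.70 = 0.050119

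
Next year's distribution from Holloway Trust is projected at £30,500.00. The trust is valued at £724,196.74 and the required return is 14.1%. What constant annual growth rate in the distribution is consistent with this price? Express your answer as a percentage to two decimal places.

P = D₁/(r−g) ⇒ g = r − D₁/P = 0.141 − £30,500.00/£724,196.74 = 0.098884

9.89%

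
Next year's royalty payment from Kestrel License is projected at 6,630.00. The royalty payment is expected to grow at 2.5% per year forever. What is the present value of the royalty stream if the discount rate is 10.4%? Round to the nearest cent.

Growing perpetuity: P = D₁ / (r − g) = 6,630.0000 / (0.104 − 0.025) = 83,924.05

83924.05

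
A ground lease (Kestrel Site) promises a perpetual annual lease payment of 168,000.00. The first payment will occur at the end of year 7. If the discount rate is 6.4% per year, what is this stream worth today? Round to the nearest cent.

1809170.68

Value at end of year 6: C / r = 168,000.00 / 0.064 = 2,625,000.0000
Discount to today: PV = 2,625,000.0000 / (1 + 0.064)^6 = 2,625,000.0000 / 1.450941 = 1,809,170.68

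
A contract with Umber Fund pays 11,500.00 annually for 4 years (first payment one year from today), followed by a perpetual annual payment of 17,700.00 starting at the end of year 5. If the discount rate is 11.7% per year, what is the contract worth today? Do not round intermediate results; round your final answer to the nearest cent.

132330.88

PV of 4-year annuity: 11,500.00 × [1 − (1+0.117)^−4] / 0.117 = 35151.36758
Perpetuity value at year 4: 17,700.00 / 0.117 = 151282.05128
PV of perpetuity: 151282.05128 / (1+0.117)^4 = 97179.51162
Total PV = 35151.36758 + 97179.51162 = 132330.87920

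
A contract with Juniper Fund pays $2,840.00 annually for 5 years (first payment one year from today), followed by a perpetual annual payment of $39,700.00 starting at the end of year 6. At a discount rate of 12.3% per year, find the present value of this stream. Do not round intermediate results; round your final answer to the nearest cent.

PV of 5-year annuity: $2,840.00 × [1 − (1+0.123)^−5] / 0.123 = 10161.93385
Perpetuity value at year 5: $39,700.00 / 0.123 = 322764.22764
PV of perpetuity: 322764.22764 / (1+0.123)^5 = 180711.84255
Total PV = 10161.93385 + 180711.84255 = 190873.77639

$190873.78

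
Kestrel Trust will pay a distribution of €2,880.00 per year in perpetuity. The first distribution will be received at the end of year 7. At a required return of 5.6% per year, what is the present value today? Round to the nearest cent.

€37086.94

Value at end of year 6: C / r = €2,880.00 / 0.056 = €51,428.5714
Discount to today: PV = €51,428.5714 / (1 + 0.056)^6 = €51,428.5714 / 1.386703 = €37,086.94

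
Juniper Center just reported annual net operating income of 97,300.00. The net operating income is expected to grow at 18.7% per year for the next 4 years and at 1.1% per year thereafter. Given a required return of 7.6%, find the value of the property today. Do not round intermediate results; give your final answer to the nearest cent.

2741797.17

D_1 = 115495.10000
D_2 = 137092.68370
D_3 = 162729.01555
D_4 = 193159.34146
Terminal value at year 4: TV = D_4×(1+g_2)/(r−g_2) = 195284.09422/0.065 = 3004370.68025
P_0 = D_1/(1+r)^1 + D_2/(1+r)^2 + D_3/(1+r)^3 + D_4/(1+r)^4 + TV/(1+r)^4
    = 107337.45353 + 118410.36928 + 130625.56536 + 144100.87926 + 2241322.90669 = 2741797.17413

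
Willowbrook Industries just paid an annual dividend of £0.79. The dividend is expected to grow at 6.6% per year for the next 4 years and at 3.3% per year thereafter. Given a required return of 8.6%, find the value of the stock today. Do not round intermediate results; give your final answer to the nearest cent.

£17.31

D_1 = 0.84214
D_2 = 0.89772
D_3 = 0.95697
D_4 = 1.02013
Terminal value at year 4: TV = D_4×(1+g_2)/(r−g_2) = 1.05380/0.053 = 19.88293
P_0 = D_1/(1+r)^1 + D_2/(1+r)^2 + D_3/(1+r)^3 + D_4/(1+r)^4 + TV/(1+r)^4
    = 0.77545 + 0.76117 + 0.74715 + 0.73339 + 14.29424 = 17.31141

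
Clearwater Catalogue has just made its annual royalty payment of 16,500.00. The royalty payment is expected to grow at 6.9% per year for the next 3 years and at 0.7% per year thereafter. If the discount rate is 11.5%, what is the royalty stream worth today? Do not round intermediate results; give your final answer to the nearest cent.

D_1 = 17638.50000
D_2 = 18855.55650
D_3 = 20156.58990
Terminal value at year 3: TV = D_3×(1+g_2)/(r−g_2) = 20297.68603/0.108 = 187941.53729
P_0 = D_1/(1+r)^1 + D_2/(1+r)^2 + D_3/(1+r)^3 + TV/(1+r)^3
    = 15819.28251 + 15166.64843 + 14540.93917 + 135580.79394 = 181107.66406

181107.66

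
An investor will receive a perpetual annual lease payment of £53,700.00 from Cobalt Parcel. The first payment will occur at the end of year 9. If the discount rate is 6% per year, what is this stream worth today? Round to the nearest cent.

£561534.07

Value at end of year 8: C / r = £53,700.00 / 0.06 = £895,000.0000
Discount to today: PV = £895,000.0000 / (1 + 0.06)^8 = £895,000.0000 / 1.593848 = £561,534.07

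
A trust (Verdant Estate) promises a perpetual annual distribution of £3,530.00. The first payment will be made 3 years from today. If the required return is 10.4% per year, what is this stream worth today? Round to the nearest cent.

Value at end of year 2: C / r = £3,530.00 / 0.104 = £33,942.3077
Discount to today: PV = £33,942.3077 / (1 + 0.104)^2 = £33,942.3077 / 1.218816 = £27,848.59

£27848.59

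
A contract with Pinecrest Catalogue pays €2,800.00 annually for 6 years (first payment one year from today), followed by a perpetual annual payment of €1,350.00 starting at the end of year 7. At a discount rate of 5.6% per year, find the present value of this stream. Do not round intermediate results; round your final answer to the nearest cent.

PV of 6-year annuity: €2,800.00 × [1 − (1+0.056)^−6] / 0.056 = 13943.25694
Perpetuity value at year 6: €1,350.00 / 0.056 = 24107.14286
PV of perpetuity: 24107.14286 / (1+0.056)^6 = 17384.50112
Total PV = 13943.25694 + 17384.50112 = 31327.75806

€31327.76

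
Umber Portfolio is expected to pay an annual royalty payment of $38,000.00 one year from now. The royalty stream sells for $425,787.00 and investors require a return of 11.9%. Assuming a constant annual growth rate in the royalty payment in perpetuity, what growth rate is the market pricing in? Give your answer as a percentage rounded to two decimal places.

P = D₁/(r−g) ⇒ g = r − D₁/P = 0.119 − $38,000.00/$425,787.00 = 0.029753

2.98%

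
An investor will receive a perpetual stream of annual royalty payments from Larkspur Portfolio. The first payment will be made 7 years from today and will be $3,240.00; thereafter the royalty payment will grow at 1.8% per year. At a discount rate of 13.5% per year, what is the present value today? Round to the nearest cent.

$12953.41

Value at end of year 6: C₁ / (r − g) = $3,240.00 / (0.135 − 0.018) = $27,692.3077
Discount to today: PV = $27,692.3077 / (1 + 0.135)^6 = $27,692.3077 / 2.137840 = $12,953.41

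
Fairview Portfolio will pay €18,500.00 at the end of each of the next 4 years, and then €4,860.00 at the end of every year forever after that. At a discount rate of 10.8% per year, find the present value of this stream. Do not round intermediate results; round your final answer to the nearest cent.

€87498.70

PV of 4-year annuity: €18,500.00 × [1 − (1+0.108)^−4] / 0.108 = 57641.19553
Perpetuity value at year 4: €4,860.00 / 0.108 = 45000.00000
PV of perpetuity: 45000.00000 / (1+0.108)^4 = 29857.50215
Total PV = 57641.19553 + 29857.50215 = 87498.69768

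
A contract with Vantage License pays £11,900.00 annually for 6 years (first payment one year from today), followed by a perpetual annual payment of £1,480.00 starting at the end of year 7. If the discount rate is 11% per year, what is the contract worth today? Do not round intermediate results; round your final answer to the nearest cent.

PV of 6-year annuity: £11,900.00 × [1 − (1+0.11)^−6] / 0.11 = 50343.40046
Perpetuity value at year 6: £1,480.00 / 0.11 = 13454.54545
PV of perpetuity: 13454.54545 / (1+0.11)^6 = 7193.34943
Total PV = 50343.40046 + 7193.34943 = 57536.74989

£57536.75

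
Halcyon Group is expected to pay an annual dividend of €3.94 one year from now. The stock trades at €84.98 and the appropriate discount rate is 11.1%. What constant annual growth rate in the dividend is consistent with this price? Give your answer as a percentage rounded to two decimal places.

6.46%

P = D₁/(r−g) ⇒ g = r − D₁/P = 0.111 − €3.94/€84.98 = 0.064636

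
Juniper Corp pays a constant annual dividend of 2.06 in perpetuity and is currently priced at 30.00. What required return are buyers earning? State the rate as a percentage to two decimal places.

P = C/r ⇒ r = C/P = 2.06/30.00 = 0.068667

6.87%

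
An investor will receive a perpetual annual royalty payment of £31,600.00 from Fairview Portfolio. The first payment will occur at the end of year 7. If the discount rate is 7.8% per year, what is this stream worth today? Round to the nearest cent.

£258154.63

Value at end of year 6: C / r = £31,600.00 / 0.078 = £405,128.2051
Discount to today: PV = £405,128.2051 / (1 + 0.078)^6 = £405,128.2051 / 1.569324 = £258,154.63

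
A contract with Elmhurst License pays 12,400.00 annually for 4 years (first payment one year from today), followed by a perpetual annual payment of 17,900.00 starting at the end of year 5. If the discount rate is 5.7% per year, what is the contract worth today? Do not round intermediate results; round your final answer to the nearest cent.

PV of 4-year annuity: 12,400.00 × [1 − (1+0.057)^−4] / 0.057 = 43264.12892
Perpetuity value at year 4: 17,900.00 / 0.057 = 314035.08772
PV of perpetuity: 314035.08772 / (1+0.057)^4 = 251581.22420
Total PV = 43264.12892 + 251581.22420 = 294845.35312

294845.35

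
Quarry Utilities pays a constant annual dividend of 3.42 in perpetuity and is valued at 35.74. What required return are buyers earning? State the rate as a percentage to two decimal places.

P = C/r ⇒ r = C/P = 3.42/35.74 = 0.095691

9.57%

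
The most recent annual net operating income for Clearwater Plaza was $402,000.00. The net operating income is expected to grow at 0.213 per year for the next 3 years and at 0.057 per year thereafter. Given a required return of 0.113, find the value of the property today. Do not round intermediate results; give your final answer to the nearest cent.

D_1 = 487626.00000
D_2 = 591490.33800
D_3 = 717477.77999
Terminal value at year 3: TV = D_3×(1+g_2)/(r−g_2) = 758374.01345/0.056 = 13542393.09739
P_0 = D_1/(1+r)^1 + D_2/(1+r)^2 + D_3/(1+r)^3 + TV/(1+r)^3
    = 438118.59838 + 477482.35385 + 520382.83488 + 9822226.00840 = 11258209.79551

$11258209.80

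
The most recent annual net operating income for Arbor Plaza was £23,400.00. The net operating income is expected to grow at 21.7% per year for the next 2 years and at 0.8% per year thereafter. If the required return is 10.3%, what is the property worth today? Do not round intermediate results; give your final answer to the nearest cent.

D_1 = 28477.80000
D_2 = 34657.48260
Terminal value at year 2: TV = D_2×(1+g_2)/(r−g_2) = 34934.74246/0.095 = 367734.13117
P_0 = D_1/(1+r)^1 + D_2/(1+r)^2 + TV/(1+r)^2
    = 25818.49501 + 28486.95234 + 302261.55747 = 356567.00482

£356567.00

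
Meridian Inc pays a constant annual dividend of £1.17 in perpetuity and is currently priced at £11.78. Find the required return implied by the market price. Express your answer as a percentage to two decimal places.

P = C/r ⇒ r = C/P = £1.17/£11.78 = 0.099321

9.93%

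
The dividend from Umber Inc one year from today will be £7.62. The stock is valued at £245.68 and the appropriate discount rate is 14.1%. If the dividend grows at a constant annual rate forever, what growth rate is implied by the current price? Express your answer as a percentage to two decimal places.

P = D₁/(r−g) ⇒ g = r − D₁/P = 0.141 − £7.62/£245.68 = 0.109984

11.00%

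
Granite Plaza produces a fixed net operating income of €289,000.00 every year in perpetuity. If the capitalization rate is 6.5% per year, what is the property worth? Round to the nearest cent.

€4446153.85

Level perpetuity: PV = C / r = €289,000.00 / 0.065 = €4,446,153.85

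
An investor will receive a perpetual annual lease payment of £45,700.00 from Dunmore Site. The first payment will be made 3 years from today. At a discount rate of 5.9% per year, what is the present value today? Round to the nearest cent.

£690672.67

Value at end of year 2: C / r = £45,700.00 / 0.059 = £774,576.2712
Discount to today: PV = £774,576.2712 / (1 + 0.059)^2 = £774,576.2712 / 1.121481 = £690,672.67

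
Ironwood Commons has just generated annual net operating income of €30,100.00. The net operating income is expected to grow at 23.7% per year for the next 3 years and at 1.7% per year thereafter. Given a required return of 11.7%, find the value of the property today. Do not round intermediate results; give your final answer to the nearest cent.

€526883.43

D_1 = 37233.70000
D_2 = 46058.08690
D_3 = 56973.85350
Terminal value at year 3: TV = D_3×(1+g_2)/(r−g_2) = 57942.40900/0.1 = 579424.09005
P_0 = D_1/(1+r)^1 + D_2/(1+r)^2 + D_3/(1+r)^3 + TV/(1+r)^3
    = 33333.66159 + 36914.71745 + 40880.48835 + 415754.56650 = 526883.43389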